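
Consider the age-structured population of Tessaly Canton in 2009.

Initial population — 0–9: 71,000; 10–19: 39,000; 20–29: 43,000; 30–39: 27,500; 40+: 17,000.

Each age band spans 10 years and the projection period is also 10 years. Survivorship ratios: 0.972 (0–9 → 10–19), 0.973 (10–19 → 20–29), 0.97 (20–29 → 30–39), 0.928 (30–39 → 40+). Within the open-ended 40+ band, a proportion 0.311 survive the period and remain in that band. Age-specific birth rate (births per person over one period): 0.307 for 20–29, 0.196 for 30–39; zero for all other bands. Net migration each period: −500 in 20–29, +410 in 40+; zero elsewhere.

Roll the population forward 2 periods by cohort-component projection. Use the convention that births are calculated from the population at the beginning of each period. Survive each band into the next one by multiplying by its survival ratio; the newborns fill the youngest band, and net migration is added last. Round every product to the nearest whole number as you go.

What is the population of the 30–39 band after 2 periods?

Period 1.
Births: 43000 * 0.307 = 13201  |  27500 * 0.196 = 5390 → total 18591
10–19: 71000 * 0.972 = 69012
20–29: 39000 * 0.973 = 37947
30–39: 43000 * 0.97 = 41710
40+: 27500 * 0.928 + 17000 * 0.311 = 25520 + 5287 = 30807
Net migration: 20–29 − 500 → 37447; 40+ + 410 → 31217
Population now: 0–9=18591, 10–19=69012, 20–29=37447, 30–39=41710, 40+=31217
Period 2.
Births: 37447 * 0.307 = 11496  |  41710 * 0.196 = 8175 → total 19671
10–19: 18591 * 0.972 = 18070
20–29: 69012 * 0.973 = 67149
30–39: 37447 * 0.97 = 36324
40+: 41710 * 0.928 + 31217 * 0.311 = 38707 + 9708 = 48415
Net migration: 20–29 − 500 → 66649; 40+ + 410 → 48825
Population now: 0–9=19671, 10–19=18070, 20–29=66649, 30–39=36324, 40+=48825

36324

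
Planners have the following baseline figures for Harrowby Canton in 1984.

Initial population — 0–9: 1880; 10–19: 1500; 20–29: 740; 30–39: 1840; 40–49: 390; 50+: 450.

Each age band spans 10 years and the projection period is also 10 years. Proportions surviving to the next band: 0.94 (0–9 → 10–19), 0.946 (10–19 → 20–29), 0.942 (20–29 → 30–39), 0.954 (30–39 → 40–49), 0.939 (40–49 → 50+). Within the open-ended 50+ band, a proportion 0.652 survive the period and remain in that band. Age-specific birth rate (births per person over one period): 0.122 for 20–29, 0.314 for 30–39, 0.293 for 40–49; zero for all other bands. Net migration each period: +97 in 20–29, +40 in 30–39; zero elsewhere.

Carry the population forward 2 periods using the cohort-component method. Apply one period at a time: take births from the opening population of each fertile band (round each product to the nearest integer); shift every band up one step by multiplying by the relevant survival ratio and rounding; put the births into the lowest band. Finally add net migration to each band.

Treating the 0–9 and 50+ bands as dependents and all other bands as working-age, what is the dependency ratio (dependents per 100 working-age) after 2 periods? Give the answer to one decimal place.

64.3

Let band 1 be 0–9 through band 6 = 50+.
After projecting period 1:
Births: 740 × 0.122 = 90 ; 1840 × 0.314 = 578 ; 390 × 0.293 = 114 ⇒ total 782
Band 2: 1880 × 0.94 = 1767
Band 3: 1500 × 0.946 = 1419
Band 4: 740 × 0.942 = 697
Band 5: 1840 × 0.954 = 1755
Band 6: 390 × 0.939 + 450 × 0.652 = 366 + 293 = 659
Net migration: Band 3 + 97 → 1516; Band 4 + 40 → 737
End of period: [782, 1767, 1516, 737, 1755, 659]
After projecting period 2:
Births: 1516 × 0.122 = 185 ; 737 × 0.314 = 231 ; 1755 × 0.293 = 514 ⇒ total 930
Band 2: 782 × 0.94 = 735
Band 3: 1767 × 0.946 = 1672
Band 4: 1516 × 0.942 = 1428
Band 5: 737 × 0.954 = 703
Band 6: 1755 × 0.939 + 659 × 0.652 = 1648 + 430 = 2078
Net migration: Band 3 + 97 → 1769; Band 4 + 40 → 1468
End of period: [930, 735, 1769, 1468, 703, 2078]
Dependents (band 0–9 + band 50+) = 930 + 2078 = 3008; working-age = 4675; ratio = 3008/4675 × 100 = 64.3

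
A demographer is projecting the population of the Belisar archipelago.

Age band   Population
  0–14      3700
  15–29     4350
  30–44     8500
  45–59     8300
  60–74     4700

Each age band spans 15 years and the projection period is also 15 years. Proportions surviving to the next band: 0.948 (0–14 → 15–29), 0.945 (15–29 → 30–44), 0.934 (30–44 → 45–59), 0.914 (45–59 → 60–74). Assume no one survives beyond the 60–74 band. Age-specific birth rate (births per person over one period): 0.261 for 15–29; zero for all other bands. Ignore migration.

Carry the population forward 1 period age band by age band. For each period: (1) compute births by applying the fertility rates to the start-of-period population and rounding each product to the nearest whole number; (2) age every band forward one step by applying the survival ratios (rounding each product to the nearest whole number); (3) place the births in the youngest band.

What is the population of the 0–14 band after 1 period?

1135

Numbering the groups 1..5 from youngest to oldest:
[period 1]
Births: 4350 * 0.261 = 1135
Group 2: 3700 * 0.948 = 3508
Group 3: 4350 * 0.945 = 4111
Group 4: 8500 * 0.934 = 7939
Group 5: 8300 * 0.914 = 7586
Population now: 0–14=1135, 15–29=3508, 30–44=4111, 45–59=7939, 60–74=7586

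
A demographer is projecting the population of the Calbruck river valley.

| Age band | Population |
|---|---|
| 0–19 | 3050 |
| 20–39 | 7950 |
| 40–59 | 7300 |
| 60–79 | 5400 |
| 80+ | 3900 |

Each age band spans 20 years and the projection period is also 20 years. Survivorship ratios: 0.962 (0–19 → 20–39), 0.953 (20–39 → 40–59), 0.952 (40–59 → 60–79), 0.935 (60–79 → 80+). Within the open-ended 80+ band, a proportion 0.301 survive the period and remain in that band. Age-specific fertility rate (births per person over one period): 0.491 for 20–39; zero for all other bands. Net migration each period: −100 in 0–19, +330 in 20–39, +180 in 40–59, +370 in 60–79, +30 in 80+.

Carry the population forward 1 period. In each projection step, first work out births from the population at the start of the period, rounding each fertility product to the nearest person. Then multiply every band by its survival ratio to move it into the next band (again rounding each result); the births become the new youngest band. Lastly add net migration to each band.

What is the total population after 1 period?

Call the bands 1 to 5, youngest first.
[period 1]
Births: 7950 × 0.491 = 3903
Band 2: 3050 × 0.962 = 2934
Band 3: 7950 × 0.953 = 7576
Band 4: 7300 × 0.952 = 6950
Band 5: 5400 × 0.935 + 3900 × 0.301 = 5049 + 1174 = 6223
Net migration: Band 1 − 100 → 3803; Band 2 + 330 → 3264; Band 3 + 180 → 7756; Band 4 + 370 → 7320; Band 5 + 30 → 6253
Population now: 0–19=3803, 20–39=3264, 40–59=7756, 60–79=7320, 80+=6253
Total after period 1: 3803 + 3264 + 7756 + 7320 + 6253 = 28396

28396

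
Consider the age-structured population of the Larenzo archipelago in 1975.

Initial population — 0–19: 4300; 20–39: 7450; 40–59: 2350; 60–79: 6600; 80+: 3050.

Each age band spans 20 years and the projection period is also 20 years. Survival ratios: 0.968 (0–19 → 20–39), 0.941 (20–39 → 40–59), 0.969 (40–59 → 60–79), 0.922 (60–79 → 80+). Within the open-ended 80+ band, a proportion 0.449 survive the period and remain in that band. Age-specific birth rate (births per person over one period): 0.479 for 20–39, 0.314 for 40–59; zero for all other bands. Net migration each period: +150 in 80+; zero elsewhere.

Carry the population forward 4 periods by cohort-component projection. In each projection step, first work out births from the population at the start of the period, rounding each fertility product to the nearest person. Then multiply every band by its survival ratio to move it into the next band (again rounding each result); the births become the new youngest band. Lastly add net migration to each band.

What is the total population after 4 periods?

After projecting period 1:
Births: 7450 × 0.479 = 3569, 2350 × 0.314 = 738 — total 4307
20–39: 4300 × 0.968 = 4162
40–59: 7450 × 0.941 = 7010
60–79: 2350 × 0.969 = 2277
80+: 6600 × 0.922 + 3050 × 0.449 = 6085 + 1369 = 7454
Net migration: 80+ + 150 → 7604
Giving 4307 / 4162 / 7010 / 2277 / 7604.
After projecting period 2:
Births: 4162 × 0.479 = 1994, 7010 × 0.314 = 2201 — total 4195
20–39: 4307 × 0.968 = 4169
40–59: 4162 × 0.941 = 3916
60–79: 7010 × 0.969 = 6793
80+: 2277 × 0.922 + 7604 × 0.449 = 2099 + 3414 = 5513
Net migration: 80+ + 150 → 5663
Giving 4195 / 4169 / 3916 / 6793 / 5663.
After projecting period 3:
Births: 4169 × 0.479 = 1997, 3916 × 0.314 = 1230 — total 3227
20–39: 4195 × 0.968 = 4061
40–59: 4169 × 0.941 = 3923
60–79: 3916 × 0.969 = 3795
80+: 6793 × 0.922 + 5663 × 0.449 = 6263 + 2543 = 8806
Net migration: 80+ + 150 → 8956
Giving 3227 / 4061 / 3923 / 3795 / 8956.
After projecting period 4:
Births: 4061 × 0.479 = 1945, 3923 × 0.314 = 1232 — total 3177
20–39: 3227 × 0.968 = 3124
40–59: 4061 × 0.941 = 3821
60–79: 3923 × 0.969 = 3801
80+: 3795 × 0.922 + 8956 × 0.449 = 3499 + 4021 = 7520
Net migration: 80+ + 150 → 7670
Giving 3177 / 3124 / 3821 / 3801 / 7670.
Total after period 4: 3177 + 3124 + 3821 + 3801 + 7670 = 21593

21593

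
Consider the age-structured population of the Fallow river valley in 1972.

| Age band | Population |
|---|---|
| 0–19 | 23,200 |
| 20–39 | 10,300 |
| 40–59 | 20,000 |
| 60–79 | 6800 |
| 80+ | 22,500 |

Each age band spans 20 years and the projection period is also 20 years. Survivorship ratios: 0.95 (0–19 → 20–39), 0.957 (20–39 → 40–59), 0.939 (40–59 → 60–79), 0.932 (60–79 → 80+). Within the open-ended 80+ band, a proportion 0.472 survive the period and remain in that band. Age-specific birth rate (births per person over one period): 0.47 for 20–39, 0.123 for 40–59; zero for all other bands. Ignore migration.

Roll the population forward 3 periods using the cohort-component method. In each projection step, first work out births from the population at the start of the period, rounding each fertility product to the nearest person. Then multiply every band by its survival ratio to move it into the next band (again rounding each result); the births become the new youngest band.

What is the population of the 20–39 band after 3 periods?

10992

[period 1]
Births: 10300 * 0.47 = 4841 ; 20000 * 0.123 = 2460 — total 7301
20–39: 23200 * 0.95 = 22040
40–59: 10300 * 0.957 = 9857
60–79: 20000 * 0.939 = 18780
80+: 6800 * 0.932 + 22500 * 0.472 = 6338 + 10620 = 16958
→ [7301, 22040, 9857, 18780, 16958]
[period 2]
Births: 22040 * 0.47 = 10359 ; 9857 * 0.123 = 1212 — total 11571
20–39: 7301 * 0.95 = 6936
40–59: 22040 * 0.957 = 21092
60–79: 9857 * 0.939 = 9256
80+: 18780 * 0.932 + 16958 * 0.472 = 17503 + 8004 = 25507
→ [11571, 6936, 21092, 9256, 25507]
[period 3]
Births: 6936 * 0.47 = 3260 ; 21092 * 0.123 = 2594 — total 5854
20–39: 11571 * 0.95 = 10992
40–59: 6936 * 0.957 = 6638
60–79: 21092 * 0.939 = 19805
80+: 9256 * 0.932 + 25507 * 0.472 = 8627 + 12039 = 20666
→ [5854, 10992, 6638, 19805, 20666]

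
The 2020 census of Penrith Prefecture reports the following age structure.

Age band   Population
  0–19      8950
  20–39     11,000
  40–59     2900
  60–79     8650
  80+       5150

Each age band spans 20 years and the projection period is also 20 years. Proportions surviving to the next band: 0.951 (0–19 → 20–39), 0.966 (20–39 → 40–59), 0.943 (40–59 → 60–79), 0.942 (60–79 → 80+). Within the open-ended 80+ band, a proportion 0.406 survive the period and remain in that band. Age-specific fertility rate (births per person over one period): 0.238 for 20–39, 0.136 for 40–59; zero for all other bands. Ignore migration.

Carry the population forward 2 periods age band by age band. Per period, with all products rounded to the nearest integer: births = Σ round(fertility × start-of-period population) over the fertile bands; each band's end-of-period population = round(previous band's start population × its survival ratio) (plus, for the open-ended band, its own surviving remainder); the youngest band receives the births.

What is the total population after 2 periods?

31310

— Period 1 —
Births: 11000 × 0.238 = 2618  |  2900 × 0.136 = 394 → total 3012
20–39: 8950 × 0.951 = 8511
40–59: 11000 × 0.966 = 10626
60–79: 2900 × 0.943 = 2735
80+: 8650 × 0.942 + 5150 × 0.406 = 8148 + 2091 = 10239
Giving 3012 / 8511 / 10626 / 2735 / 10239.
— Period 2 —
Births: 8511 × 0.238 = 2026  |  10626 × 0.136 = 1445 → total 3471
20–39: 3012 × 0.951 = 2864
40–59: 8511 × 0.966 = 8222
60–79: 10626 × 0.943 = 10020
80+: 2735 × 0.942 + 10239 × 0.406 = 2576 + 4157 = 6733
Giving 3471 / 2864 / 8222 / 10020 / 6733.
Total after period 2: 3471 + 2864 + 8222 + 10020 + 6733 = 31310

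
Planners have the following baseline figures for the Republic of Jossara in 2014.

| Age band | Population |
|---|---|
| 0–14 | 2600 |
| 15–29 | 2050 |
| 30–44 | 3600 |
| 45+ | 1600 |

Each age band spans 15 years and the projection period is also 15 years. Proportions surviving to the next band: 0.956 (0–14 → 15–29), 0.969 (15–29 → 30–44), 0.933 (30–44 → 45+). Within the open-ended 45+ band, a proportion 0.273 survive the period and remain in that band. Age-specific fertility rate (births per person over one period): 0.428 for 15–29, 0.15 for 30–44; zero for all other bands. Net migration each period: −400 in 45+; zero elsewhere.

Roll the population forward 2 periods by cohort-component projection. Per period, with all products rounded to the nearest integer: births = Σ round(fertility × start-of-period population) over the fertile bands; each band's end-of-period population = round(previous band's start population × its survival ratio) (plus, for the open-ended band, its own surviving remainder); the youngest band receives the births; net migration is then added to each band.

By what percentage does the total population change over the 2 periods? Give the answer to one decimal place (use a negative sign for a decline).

-23.8

After projecting period 1:
Births: 2050 × 0.428 = 877, 3600 × 0.15 = 540 ⇒ total 1417
15–29: 2600 × 0.956 = 2486
30–44: 2050 × 0.969 = 1986
45+: 3600 × 0.933 + 1600 × 0.273 = 3359 + 437 = 3796
Net migration: 45+ − 400 → 3396
Population now: 0–14=1417, 15–29=2486, 30–44=1986, 45+=3396
After projecting period 2:
Births: 2486 × 0.428 = 1064, 1986 × 0.15 = 298 ⇒ total 1362
15–29: 1417 × 0.956 = 1355
30–44: 2486 × 0.969 = 2409
45+: 1986 × 0.933 + 3396 × 0.273 = 1853 + 927 = 2780
Net migration: 45+ − 400 → 2380
Population now: 0–14=1362, 15–29=1355, 30–44=2409, 45+=2380
Total: 9850 → 7506; change = -2344; percentage change = -23.8%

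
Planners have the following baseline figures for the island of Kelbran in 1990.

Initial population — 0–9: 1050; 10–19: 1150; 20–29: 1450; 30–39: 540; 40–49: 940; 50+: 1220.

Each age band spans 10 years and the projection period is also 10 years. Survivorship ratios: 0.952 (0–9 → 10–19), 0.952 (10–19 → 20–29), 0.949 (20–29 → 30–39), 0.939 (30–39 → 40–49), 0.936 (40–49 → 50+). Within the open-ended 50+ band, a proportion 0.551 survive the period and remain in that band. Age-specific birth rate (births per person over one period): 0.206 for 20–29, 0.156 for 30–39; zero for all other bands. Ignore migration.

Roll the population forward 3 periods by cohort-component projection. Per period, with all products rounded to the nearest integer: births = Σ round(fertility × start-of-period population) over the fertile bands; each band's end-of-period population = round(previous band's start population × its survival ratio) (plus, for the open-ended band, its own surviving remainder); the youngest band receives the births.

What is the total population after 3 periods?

4946

Period 1.
Births: 1450 × 0.206 = 299 ; 540 × 0.156 = 84 → 383
10–19: 1050 × 0.952 = 1000
20–29: 1150 × 0.952 = 1095
30–39: 1450 × 0.949 = 1376
40–49: 540 × 0.939 = 507
50+: 940 × 0.936 + 1220 × 0.551 = 880 + 672 = 1552
Population now: 0–9=383, 10–19=1000, 20–29=1095, 30–39=1376, 40–49=507, 50+=1552
Period 2.
Births: 1095 × 0.206 = 226 ; 1376 × 0.156 = 215 → 441
10–19: 383 × 0.952 = 365
20–29: 1000 × 0.952 = 952
30–39: 1095 × 0.949 = 1039
40–49: 1376 × 0.939 = 1292
50+: 507 × 0.936 + 1552 × 0.551 = 475 + 855 = 1330
Population now: 0–9=441, 10–19=365, 20–29=952, 30–39=1039, 40–49=1292, 50+=1330
Period 3.
Births: 952 × 0.206 = 196 ; 1039 × 0.156 = 162 → 358
10–19: 441 × 0.952 = 420
20–29: 365 × 0.952 = 347
30–39: 952 × 0.949 = 903
40–49: 1039 × 0.939 = 976
50+: 1292 × 0.936 + 1330 × 0.551 = 1209 + 733 = 1942
Population now: 0–9=358, 10–19=420, 20–29=347, 30–39=903, 40–49=976, 50+=1942
Total after period 3: 358 + 420 + 347 + 903 + 976 + 1942 = 4946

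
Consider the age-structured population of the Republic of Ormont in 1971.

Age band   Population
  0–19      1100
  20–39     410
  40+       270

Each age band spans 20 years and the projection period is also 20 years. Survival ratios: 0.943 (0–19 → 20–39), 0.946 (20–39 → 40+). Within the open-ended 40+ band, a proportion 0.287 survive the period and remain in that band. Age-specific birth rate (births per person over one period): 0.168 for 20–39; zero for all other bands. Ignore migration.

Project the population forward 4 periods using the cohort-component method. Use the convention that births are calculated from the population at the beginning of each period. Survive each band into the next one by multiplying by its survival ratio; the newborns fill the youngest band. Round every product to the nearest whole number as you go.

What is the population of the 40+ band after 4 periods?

Let band 1 be 0–19 through band 3 = 40+.
[period 1]
Births: 410 * 0.168 = 69
Band 2: 1100 * 0.943 = 1037
Band 3: 410 * 0.946 + 270 * 0.287 = 388 + 77 = 465
Giving 69 / 1037 / 465.
[period 2]
Births: 1037 * 0.168 = 174
Band 2: 69 * 0.943 = 65
Band 3: 1037 * 0.946 + 465 * 0.287 = 981 + 133 = 1114
Giving 174 / 65 / 1114.
[period 3]
Births: 65 * 0.168 = 11
Band 2: 174 * 0.943 = 164
Band 3: 65 * 0.946 + 1114 * 0.287 = 61 + 320 = 381
Giving 11 / 164 / 381.
[period 4]
Births: 164 * 0.168 = 28
Band 2: 11 * 0.943 = 10
Band 3: 164 * 0.946 + 381 * 0.287 = 155 + 109 = 264
Giving 28 / 10 / 264.

264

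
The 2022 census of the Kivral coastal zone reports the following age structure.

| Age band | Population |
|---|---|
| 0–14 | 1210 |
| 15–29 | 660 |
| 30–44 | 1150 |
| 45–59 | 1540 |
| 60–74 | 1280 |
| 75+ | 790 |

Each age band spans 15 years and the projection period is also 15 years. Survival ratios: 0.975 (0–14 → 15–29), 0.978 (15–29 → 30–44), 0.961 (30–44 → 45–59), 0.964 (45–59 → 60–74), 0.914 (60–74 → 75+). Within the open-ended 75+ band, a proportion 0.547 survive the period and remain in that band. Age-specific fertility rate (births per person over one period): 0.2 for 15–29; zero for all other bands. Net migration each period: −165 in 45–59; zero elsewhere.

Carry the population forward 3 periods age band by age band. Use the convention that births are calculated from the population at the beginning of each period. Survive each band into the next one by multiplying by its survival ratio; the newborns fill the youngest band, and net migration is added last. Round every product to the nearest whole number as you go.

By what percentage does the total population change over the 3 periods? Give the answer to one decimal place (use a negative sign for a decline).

-42.5

Period 1:
Births: 660 * 0.2 = 132
15–29: 1210 * 0.975 = 1180
30–44: 660 * 0.978 = 645
45–59: 1150 * 0.961 = 1105
60–74: 1540 * 0.964 = 1485
75+: 1280 * 0.914 + 790 * 0.547 = 1170 + 432 = 1602
Net migration: 45–59 − 165 → 940
End of period: [132, 1180, 645, 940, 1485, 1602]
Period 2:
Births: 1180 * 0.2 = 236
15–29: 132 * 0.975 = 129
30–44: 1180 * 0.978 = 1154
45–59: 645 * 0.961 = 620
60–74: 940 * 0.964 = 906
75+: 1485 * 0.914 + 1602 * 0.547 = 1357 + 876 = 2233
Net migration: 45–59 − 165 → 455
End of period: [236, 129, 1154, 455, 906, 2233]
Period 3:
Births: 129 * 0.2 = 26
15–29: 236 * 0.975 = 230
30–44: 129 * 0.978 = 126
45–59: 1154 * 0.961 = 1109
60–74: 455 * 0.964 = 439
75+: 906 * 0.914 + 2233 * 0.547 = 828 + 1221 = 2049
Net migration: 45–59 − 165 → 944
End of period: [26, 230, 126, 944, 439, 2049]
Total: 6630 → 3814; change = -2816; percentage change = -42.5%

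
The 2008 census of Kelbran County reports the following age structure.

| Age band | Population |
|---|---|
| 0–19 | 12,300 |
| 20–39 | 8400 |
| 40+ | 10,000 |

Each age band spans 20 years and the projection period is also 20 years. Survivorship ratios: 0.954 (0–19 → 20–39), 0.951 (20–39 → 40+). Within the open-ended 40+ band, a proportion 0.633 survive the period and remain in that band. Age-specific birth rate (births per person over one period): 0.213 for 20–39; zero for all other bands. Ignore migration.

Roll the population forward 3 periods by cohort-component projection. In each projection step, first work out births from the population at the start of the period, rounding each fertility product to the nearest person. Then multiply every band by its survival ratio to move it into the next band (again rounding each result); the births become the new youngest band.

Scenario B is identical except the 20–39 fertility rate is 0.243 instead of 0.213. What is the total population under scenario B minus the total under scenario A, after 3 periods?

674

After projecting period 1:
Births: 8400 × 0.213 = 1789
20–39: 12300 × 0.954 = 11734
40+: 8400 × 0.951 + 10000 × 0.633 = 7988 + 6330 = 14318
Giving 1789 / 11734 / 14318.
After projecting period 2:
Births: 11734 × 0.213 = 2499
20–39: 1789 × 0.954 = 1707
40+: 11734 × 0.951 + 14318 × 0.633 = 11159 + 9063 = 20222
Giving 2499 / 1707 / 20222.
After projecting period 3:
Births: 1707 × 0.213 = 364
20–39: 2499 × 0.954 = 2384
40+: 1707 × 0.951 + 20222 × 0.633 = 1623 + 12801 = 14424
Giving 364 / 2384 / 14424.
Scenario A total after 3 periods: 17172
Scenario B projection —
After projecting period 1:
Births: 8400 × 0.243 = 2041
20–39: 12300 × 0.954 = 11734
40+: 8400 × 0.951 + 10000 × 0.633 = 7988 + 6330 = 14318
Giving 2041 / 11734 / 14318.
After projecting period 2:
Births: 11734 × 0.243 = 2851
20–39: 2041 × 0.954 = 1947
40+: 11734 × 0.951 + 14318 × 0.633 = 11159 + 9063 = 20222
Giving 2851 / 1947 / 20222.
After projecting period 3:
Births: 1947 × 0.243 = 473
20–39: 2851 × 0.954 = 2720
40+: 1947 × 0.951 + 20222 × 0.633 = 1852 + 12801 = 14653
Giving 473 / 2720 / 14653.
Scenario B total after 3 periods: 17846
Difference B − A = 17846 − 17172 = 674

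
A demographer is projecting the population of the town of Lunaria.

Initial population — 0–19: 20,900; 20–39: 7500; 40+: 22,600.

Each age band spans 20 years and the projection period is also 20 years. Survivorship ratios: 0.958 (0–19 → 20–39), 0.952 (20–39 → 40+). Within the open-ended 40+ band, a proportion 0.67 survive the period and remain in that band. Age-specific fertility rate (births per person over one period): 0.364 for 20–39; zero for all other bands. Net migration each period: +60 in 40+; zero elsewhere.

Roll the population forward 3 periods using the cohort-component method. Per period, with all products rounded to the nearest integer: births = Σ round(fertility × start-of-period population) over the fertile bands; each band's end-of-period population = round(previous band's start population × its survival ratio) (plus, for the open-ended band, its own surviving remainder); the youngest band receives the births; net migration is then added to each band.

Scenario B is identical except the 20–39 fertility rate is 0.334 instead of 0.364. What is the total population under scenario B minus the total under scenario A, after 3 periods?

-930

(Bands numbered youngest = 1 to oldest = 3.)
Period 1.
Births: 7500 * 0.364 = 2730
Band 2: 20900 * 0.958 = 20022
Band 3: 7500 * 0.952 + 22600 * 0.67 = 7140 + 15142 = 22282
Net migration: Band 3 + 60 → 22342
→ [2730, 20022, 22342]
Period 2.
Births: 20022 * 0.364 = 7288
Band 2: 2730 * 0.958 = 2615
Band 3: 20022 * 0.952 + 22342 * 0.67 = 19061 + 14969 = 34030
Net migration: Band 3 + 60 → 34090
→ [7288, 2615, 34090]
Period 3.
Births: 2615 * 0.364 = 952
Band 2: 7288 * 0.958 = 6982
Band 3: 2615 * 0.952 + 34090 * 0.67 = 2489 + 22840 = 25329
Net migration: Band 3 + 60 → 25389
→ [952, 6982, 25389]
Scenario A total after 3 periods: 33323
Scenario B projection —
Period 1.
Births: 7500 * 0.334 = 2505
Band 2: 20900 * 0.958 = 20022
Band 3: 7500 * 0.952 + 22600 * 0.67 = 7140 + 15142 = 22282
Net migration: Band 3 + 60 → 22342
→ [2505, 20022, 22342]
Period 2.
Births: 20022 * 0.334 = 6687
Band 2: 2505 * 0.958 = 2400
Band 3: 20022 * 0.952 + 22342 * 0.67 = 19061 + 14969 = 34030
Net migration: Band 3 + 60 → 34090
→ [6687, 2400, 34090]
Period 3.
Births: 2400 * 0.334 = 802
Band 2: 6687 * 0.958 = 6406
Band 3: 2400 * 0.952 + 34090 * 0.67 = 2285 + 22840 = 25125
Net migration: Band 3 + 60 → 25185
→ [802, 6406, 25185]
Scenario B total after 3 periods: 32393
Difference B − A = 32393 − 33323 = -930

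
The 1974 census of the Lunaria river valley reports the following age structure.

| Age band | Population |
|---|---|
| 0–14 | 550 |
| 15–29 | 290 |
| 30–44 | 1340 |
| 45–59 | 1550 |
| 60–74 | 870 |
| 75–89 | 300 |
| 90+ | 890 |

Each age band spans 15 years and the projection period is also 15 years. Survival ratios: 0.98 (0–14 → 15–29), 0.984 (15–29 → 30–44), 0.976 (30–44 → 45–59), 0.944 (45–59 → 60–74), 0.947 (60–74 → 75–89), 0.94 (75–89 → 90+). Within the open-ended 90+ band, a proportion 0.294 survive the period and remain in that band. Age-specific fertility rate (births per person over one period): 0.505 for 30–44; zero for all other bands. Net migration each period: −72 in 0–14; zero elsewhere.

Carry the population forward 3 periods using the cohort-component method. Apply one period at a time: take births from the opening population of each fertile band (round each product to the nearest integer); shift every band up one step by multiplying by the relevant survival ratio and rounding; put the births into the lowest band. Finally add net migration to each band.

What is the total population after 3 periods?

4377

Let group 1 be 0–14 through group 7 = 90+.
Period 1:
Births: 1340 × 0.505 = 677
Group 2: 550 × 0.98 = 539
Group 3: 290 × 0.984 = 285
Group 4: 1340 × 0.976 = 1308
Group 5: 1550 × 0.944 = 1463
Group 6: 870 × 0.947 = 824
Group 7: 300 × 0.94 + 890 × 0.294 = 282 + 262 = 544
Net migration: Group 1 − 72 → 605
Giving 605 / 539 / 285 / 1308 / 1463 / 824 / 544.
Period 2:
Births: 285 × 0.505 = 144
Group 2: 605 × 0.98 = 593
Group 3: 539 × 0.984 = 530
Group 4: 285 × 0.976 = 278
Group 5: 1308 × 0.944 = 1235
Group 6: 1463 × 0.947 = 1385
Group 7: 824 × 0.94 + 544 × 0.294 = 775 + 160 = 935
Net migration: Group 1 − 72 → 72
Giving 72 / 593 / 530 / 278 / 1235 / 1385 / 935.
Period 3:
Births: 530 × 0.505 = 268
Group 2: 72 × 0.98 = 71
Group 3: 593 × 0.984 = 584
Group 4: 530 × 0.976 = 517
Group 5: 278 × 0.944 = 262
Group 6: 1235 × 0.947 = 1170
Group 7: 1385 × 0.94 + 935 × 0.294 = 1302 + 275 = 1577
Net migration: Group 1 − 72 → 196
Giving 196 / 71 / 584 / 517 / 262 / 1170 / 1577.
Total after period 3: 196 + 71 + 584 + 517 + 262 + 1170 + 1577 = 4377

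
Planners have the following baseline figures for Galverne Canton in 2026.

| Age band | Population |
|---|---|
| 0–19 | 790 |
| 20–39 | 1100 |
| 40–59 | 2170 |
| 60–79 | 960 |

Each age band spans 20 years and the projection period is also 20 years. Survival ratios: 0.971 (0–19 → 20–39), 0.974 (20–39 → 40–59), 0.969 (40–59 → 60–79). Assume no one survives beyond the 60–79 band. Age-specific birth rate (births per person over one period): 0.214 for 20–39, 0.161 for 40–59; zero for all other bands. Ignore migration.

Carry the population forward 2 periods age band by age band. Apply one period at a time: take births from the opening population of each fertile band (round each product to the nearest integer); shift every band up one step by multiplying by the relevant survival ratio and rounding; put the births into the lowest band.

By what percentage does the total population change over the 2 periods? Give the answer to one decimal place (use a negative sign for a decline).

-46.5

Period 1:
Births: 1100 * 0.214 = 235 ; 2170 * 0.161 = 349 → total 584
20–39: 790 * 0.971 = 767
40–59: 1100 * 0.974 = 1071
60–79: 2170 * 0.969 = 2103
Giving 584 / 767 / 1071 / 2103.
Period 2:
Births: 767 * 0.214 = 164 ; 1071 * 0.161 = 172 → total 336
20–39: 584 * 0.971 = 567
40–59: 767 * 0.974 = 747
60–79: 1071 * 0.969 = 1038
Giving 336 / 567 / 747 / 1038.
Total: 5020 → 2688; change = -2332; percentage change = -46.5%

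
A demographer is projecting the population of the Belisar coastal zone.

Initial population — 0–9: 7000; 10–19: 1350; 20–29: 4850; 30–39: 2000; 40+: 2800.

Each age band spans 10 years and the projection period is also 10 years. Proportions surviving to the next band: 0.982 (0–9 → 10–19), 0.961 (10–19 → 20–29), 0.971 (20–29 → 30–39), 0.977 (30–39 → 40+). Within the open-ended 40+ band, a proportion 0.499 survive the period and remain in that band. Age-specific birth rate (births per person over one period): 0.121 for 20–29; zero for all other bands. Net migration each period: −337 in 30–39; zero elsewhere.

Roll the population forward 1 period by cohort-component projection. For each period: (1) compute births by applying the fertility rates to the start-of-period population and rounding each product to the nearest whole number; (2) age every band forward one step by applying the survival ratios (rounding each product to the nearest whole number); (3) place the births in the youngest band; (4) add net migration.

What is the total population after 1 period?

16481

(Groups numbered youngest = 1 to oldest = 5.)
[period 1]
Births: 4850 * 0.121 = 587
Group 2: 7000 * 0.982 = 6874
Group 3: 1350 * 0.961 = 1297
Group 4: 4850 * 0.971 = 4709
Group 5: 2000 * 0.977 + 2800 * 0.499 = 1954 + 1397 = 3351
Net migration: Group 4 − 337 → 4372
End of period: [587, 6874, 1297, 4372, 3351]
Total after period 1: 587 + 6874 + 1297 + 4372 + 3351 = 16481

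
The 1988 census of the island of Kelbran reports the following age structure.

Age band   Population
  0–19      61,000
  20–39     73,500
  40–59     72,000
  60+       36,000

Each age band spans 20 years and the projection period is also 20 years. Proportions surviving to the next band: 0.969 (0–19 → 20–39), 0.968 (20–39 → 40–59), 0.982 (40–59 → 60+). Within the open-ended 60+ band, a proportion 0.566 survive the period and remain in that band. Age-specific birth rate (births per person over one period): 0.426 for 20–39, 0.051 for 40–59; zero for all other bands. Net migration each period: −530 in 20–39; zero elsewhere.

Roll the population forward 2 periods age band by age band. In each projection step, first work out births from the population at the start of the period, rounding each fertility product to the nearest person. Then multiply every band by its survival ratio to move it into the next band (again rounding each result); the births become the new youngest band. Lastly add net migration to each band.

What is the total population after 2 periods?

240075

[period 1]
Births: 73500 × 0.426 = 31311, 72000 × 0.051 = 3672 ⇒ total 34983
20–39: 61000 × 0.969 = 59109
40–59: 73500 × 0.968 = 71148
60+: 72000 × 0.982 + 36000 × 0.566 = 70704 + 20376 = 91080
Net migration: 20–39 − 530 → 58579
End of period: [34983, 58579, 71148, 91080]
[period 2]
Births: 58579 × 0.426 = 24955, 71148 × 0.051 = 3629 ⇒ total 28584
20–39: 34983 × 0.969 = 33899
40–59: 58579 × 0.968 = 56704
60+: 71148 × 0.982 + 91080 × 0.566 = 69867 + 51551 = 121418
Net migration: 20–39 − 530 → 33369
End of period: [28584, 33369, 56704, 121418]
Total after period 2: 28584 + 33369 + 56704 + 121418 = 240075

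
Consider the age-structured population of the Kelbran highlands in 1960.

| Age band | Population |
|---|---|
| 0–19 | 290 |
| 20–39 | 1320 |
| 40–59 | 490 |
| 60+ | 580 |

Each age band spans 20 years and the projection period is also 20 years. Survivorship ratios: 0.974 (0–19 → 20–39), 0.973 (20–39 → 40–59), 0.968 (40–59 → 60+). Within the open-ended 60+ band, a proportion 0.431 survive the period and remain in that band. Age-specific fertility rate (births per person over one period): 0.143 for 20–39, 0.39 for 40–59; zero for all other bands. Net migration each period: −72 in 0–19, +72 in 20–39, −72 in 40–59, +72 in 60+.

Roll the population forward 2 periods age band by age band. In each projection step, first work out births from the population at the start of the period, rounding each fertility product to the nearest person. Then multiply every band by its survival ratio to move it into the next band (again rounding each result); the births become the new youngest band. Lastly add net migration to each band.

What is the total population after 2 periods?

(Groups numbered youngest = 1 to oldest = 4.)
After projecting period 1:
Births: 1320 * 0.143 = 189  |  490 * 0.39 = 191 ⇒ total 380
Group 2: 290 * 0.974 = 282
Group 3: 1320 * 0.973 = 1284
Group 4: 490 * 0.968 + 580 * 0.431 = 474 + 250 = 724
Net migration: Group 1 − 72 → 308; Group 2 + 72 → 354; Group 3 − 72 → 1212; Group 4 + 72 → 796
End of period: [308, 354, 1212, 796]
After projecting period 2:
Births: 354 * 0.143 = 51  |  1212 * 0.39 = 473 ⇒ total 524
Group 2: 308 * 0.974 = 300
Group 3: 354 * 0.973 = 344
Group 4: 1212 * 0.968 + 796 * 0.431 = 1173 + 343 = 1516
Net migration: Group 1 − 72 → 452; Group 2 + 72 → 372; Group 3 − 72 → 272; Group 4 + 72 → 1588
End of period: [452, 372, 272, 1588]
Total after period 2: 452 + 372 + 272 + 1588 = 2684

2684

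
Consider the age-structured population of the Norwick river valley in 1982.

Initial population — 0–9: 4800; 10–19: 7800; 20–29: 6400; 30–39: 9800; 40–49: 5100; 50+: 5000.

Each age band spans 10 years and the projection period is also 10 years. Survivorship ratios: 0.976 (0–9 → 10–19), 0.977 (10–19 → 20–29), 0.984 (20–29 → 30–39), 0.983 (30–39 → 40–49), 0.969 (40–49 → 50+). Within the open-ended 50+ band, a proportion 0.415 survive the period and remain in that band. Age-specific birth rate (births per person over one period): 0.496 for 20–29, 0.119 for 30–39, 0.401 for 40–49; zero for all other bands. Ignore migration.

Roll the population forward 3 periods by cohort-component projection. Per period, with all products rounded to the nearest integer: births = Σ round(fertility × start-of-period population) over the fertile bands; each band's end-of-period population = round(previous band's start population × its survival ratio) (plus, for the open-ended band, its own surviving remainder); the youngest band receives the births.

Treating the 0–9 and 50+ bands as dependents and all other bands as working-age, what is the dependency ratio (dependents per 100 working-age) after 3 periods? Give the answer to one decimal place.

63.9

[period 1]
Births: 6400 × 0.496 = 3174, 9800 × 0.119 = 1166, 5100 × 0.401 = 2045 ⇒ total 6385
10–19: 4800 × 0.976 = 4685
20–29: 7800 × 0.977 = 7621
30–39: 6400 × 0.984 = 6298
40–49: 9800 × 0.983 = 9633
50+: 5100 × 0.969 + 5000 × 0.415 = 4942 + 2075 = 7017
End of period: [6385, 4685, 7621, 6298, 9633, 7017]
[period 2]
Births: 7621 × 0.496 = 3780, 6298 × 0.119 = 749, 9633 × 0.401 = 3863 ⇒ total 8392
10–19: 6385 × 0.976 = 6232
20–29: 4685 × 0.977 = 4577
30–39: 7621 × 0.984 = 7499
40–49: 6298 × 0.983 = 6191
50+: 9633 × 0.969 + 7017 × 0.415 = 9334 + 2912 = 12246
End of period: [8392, 6232, 4577, 7499, 6191, 12246]
[period 3]
Births: 4577 × 0.496 = 2270, 7499 × 0.119 = 892, 6191 × 0.401 = 2483 ⇒ total 5645
10–19: 8392 × 0.976 = 8191
20–29: 6232 × 0.977 = 6089
30–39: 4577 × 0.984 = 4504
40–49: 7499 × 0.983 = 7372
50+: 6191 × 0.969 + 12246 × 0.415 = 5999 + 5082 = 11081
End of period: [5645, 8191, 6089, 4504, 7372, 11081]
Dependents (band 0–9 + band 50+) = 5645 + 11081 = 16726; working-age = 26156; ratio = 16726/26156 × 100 = 63.9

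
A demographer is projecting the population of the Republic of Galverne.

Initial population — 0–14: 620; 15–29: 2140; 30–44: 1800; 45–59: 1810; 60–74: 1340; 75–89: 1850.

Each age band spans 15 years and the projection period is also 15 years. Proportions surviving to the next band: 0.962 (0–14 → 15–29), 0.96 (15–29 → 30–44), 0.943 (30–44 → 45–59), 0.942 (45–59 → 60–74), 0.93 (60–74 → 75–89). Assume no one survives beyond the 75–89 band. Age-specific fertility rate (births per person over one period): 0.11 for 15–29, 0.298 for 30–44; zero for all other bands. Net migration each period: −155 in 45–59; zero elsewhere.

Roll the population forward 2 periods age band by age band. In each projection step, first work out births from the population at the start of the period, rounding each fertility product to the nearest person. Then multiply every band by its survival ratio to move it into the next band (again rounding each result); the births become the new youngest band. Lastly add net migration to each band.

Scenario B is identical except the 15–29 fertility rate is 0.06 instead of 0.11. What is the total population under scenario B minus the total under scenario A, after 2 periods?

— Period 1 —
Births: 2140 × 0.11 = 235, 1800 × 0.298 = 536 ⇒ total 771
15–29: 620 × 0.962 = 596
30–44: 2140 × 0.96 = 2054
45–59: 1800 × 0.943 = 1697
60–74: 1810 × 0.942 = 1705
75–89: 1340 × 0.93 = 1246
Net migration: 45–59 − 155 → 1542
Population now: 0–14=771, 15–29=596, 30–44=2054, 45–59=1542, 60–74=1705, 75–89=1246
— Period 2 —
Births: 596 × 0.11 = 66, 2054 × 0.298 = 612 ⇒ total 678
15–29: 771 × 0.962 = 742
30–44: 596 × 0.96 = 572
45–59: 2054 × 0.943 = 1937
60–74: 1542 × 0.942 = 1453
75–89: 1705 × 0.93 = 1586
Net migration: 45–59 − 155 → 1782
Population now: 0–14=678, 15–29=742, 30–44=572, 45–59=1782, 60–74=1453, 75–89=1586
Scenario A total after 2 periods: 6813
Scenario B projection —
— Period 1 —
Births: 2140 × 0.06 = 128, 1800 × 0.298 = 536 ⇒ total 664
15–29: 620 × 0.962 = 596
30–44: 2140 × 0.96 = 2054
45–59: 1800 × 0.943 = 1697
60–74: 1810 × 0.942 = 1705
75–89: 1340 × 0.93 = 1246
Net migration: 45–59 − 155 → 1542
Population now: 0–14=664, 15–29=596, 30–44=2054, 45–59=1542, 60–74=1705, 75–89=1246
— Period 2 —
Births: 596 × 0.06 = 36, 2054 × 0.298 = 612 ⇒ total 648
15–29: 664 × 0.962 = 639
30–44: 596 × 0.96 = 572
45–59: 2054 × 0.943 = 1937
60–74: 1542 × 0.942 = 1453
75–89: 1705 × 0.93 = 1586
Net migration: 45–59 − 155 → 1782
Population now: 0–14=648, 15–29=639, 30–44=572, 45–59=1782, 60–74=1453, 75–89=1586
Scenario B total after 2 periods: 6680
Difference B − A = 6680 − 6813 = -133

-133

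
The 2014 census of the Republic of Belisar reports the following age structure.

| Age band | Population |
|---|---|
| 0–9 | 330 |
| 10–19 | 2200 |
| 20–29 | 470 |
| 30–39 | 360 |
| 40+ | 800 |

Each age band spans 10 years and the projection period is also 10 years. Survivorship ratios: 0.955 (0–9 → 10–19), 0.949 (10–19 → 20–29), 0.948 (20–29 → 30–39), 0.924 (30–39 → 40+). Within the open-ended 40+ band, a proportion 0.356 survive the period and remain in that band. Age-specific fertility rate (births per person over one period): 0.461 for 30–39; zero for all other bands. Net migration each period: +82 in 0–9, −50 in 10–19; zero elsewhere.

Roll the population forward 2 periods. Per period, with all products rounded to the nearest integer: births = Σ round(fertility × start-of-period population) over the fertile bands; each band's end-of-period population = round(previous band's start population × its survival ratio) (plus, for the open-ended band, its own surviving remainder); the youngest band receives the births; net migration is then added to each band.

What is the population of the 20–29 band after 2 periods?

251

Let group 1 be 0–9 through group 5 = 40+.
Period 1:
Births: 360 * 0.461 = 166
Group 2: 330 * 0.955 = 315
Group 3: 2200 * 0.949 = 2088
Group 4: 470 * 0.948 = 446
Group 5: 360 * 0.924 + 800 * 0.356 = 333 + 285 = 618
Net migration: Group 1 + 82 → 248; Group 2 − 50 → 265
→ [248, 265, 2088, 446, 618]
Period 2:
Births: 446 * 0.461 = 206
Group 2: 248 * 0.955 = 237
Group 3: 265 * 0.949 = 251
Group 4: 2088 * 0.948 = 1979
Group 5: 446 * 0.924 + 618 * 0.356 = 412 + 220 = 632
Net migration: Group 1 + 82 → 288; Group 2 − 50 → 187
→ [288, 187, 251, 1979, 632]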